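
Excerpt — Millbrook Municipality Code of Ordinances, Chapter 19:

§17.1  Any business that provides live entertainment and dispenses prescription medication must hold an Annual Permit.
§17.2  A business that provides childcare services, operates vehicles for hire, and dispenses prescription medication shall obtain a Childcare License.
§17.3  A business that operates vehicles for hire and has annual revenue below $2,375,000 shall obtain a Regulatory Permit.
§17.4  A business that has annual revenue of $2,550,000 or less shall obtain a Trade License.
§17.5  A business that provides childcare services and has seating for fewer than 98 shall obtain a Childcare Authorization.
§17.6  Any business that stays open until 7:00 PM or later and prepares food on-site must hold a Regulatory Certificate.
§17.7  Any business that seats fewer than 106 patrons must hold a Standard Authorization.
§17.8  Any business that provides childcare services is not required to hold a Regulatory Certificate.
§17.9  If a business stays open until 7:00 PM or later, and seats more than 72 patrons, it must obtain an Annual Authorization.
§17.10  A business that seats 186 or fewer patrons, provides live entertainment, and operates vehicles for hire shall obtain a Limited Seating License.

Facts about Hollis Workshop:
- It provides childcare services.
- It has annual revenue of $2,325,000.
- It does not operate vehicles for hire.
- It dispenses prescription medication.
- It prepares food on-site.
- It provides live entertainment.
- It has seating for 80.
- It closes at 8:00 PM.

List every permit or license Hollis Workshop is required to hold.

§17.1 provides live entertainment; dispenses prescription medication → Annual Permit required.
§17.2 provides childcare services; does not operate vehicles for hire; dispenses prescription medication → Childcare License not required.
§17.3 does not operate vehicles for hire; revenue $2,325,000 < $2,375,000 → Regulatory Permit not required.
§17.4 revenue $2,325,000 ≤ $2,550,000 → Trade License required.
§17.5 provides childcare services; seating 80 < 98 → Childcare Authorization required.
§17.6 closes 8:00 PM, after 7:00 PM; prepares food on-site → Regulatory Certificate required.
§17.7 seating 80 < 106 → Standard Authorization required.
§17.8 provides childcare services → exempt from Regulatory Certificate.
§17.9 closes 8:00 PM, after 7:00 PM; seating 80 > 72 → Annual Authorization required.
§17.10 seating 80 ≤ 186; provides live entertainment; does not operate vehicles for hire → Limited Seating License not required.

Annual Authorization, Annual Permit, Childcare Authorization, Standard Authorization, Trade License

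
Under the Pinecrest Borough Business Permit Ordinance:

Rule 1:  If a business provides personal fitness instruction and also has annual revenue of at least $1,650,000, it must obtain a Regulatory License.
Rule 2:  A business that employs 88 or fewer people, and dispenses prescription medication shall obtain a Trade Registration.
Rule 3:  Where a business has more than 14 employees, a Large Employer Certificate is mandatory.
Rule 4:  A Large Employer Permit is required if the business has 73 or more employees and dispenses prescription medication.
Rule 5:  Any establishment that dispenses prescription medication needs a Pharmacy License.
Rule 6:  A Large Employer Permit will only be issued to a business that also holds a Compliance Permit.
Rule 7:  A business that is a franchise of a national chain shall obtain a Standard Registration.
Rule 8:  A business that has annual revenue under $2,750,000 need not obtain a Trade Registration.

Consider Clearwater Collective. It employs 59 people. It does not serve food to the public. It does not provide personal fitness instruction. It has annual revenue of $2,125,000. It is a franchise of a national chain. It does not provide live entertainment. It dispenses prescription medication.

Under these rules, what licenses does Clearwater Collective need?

Rule 1: does not provide personal fitness instruction; revenue $2,125,000 ≥ $1,650,000 → Regulatory License not required.
Rule 2: employees 59 ≤ 88; dispenses prescription medication → Trade Registration required.
Rule 3: employees 59 > 14 → Large Employer Certificate required.
Rule 4: employees 59 < 73; dispenses prescription medication → Large Employer Permit not required.
Rule 5: dispenses prescription medication → Pharmacy License required.
Rule 6: Large Employer Permit is not required → no effect.
Rule 7: is a franchise of a national chain → Standard Registration required.
Rule 8: revenue $2,125,000 < $2,750,000 → exempt from Trade Registration.

Large Employer Certificate, Pharmacy License, Standard Registration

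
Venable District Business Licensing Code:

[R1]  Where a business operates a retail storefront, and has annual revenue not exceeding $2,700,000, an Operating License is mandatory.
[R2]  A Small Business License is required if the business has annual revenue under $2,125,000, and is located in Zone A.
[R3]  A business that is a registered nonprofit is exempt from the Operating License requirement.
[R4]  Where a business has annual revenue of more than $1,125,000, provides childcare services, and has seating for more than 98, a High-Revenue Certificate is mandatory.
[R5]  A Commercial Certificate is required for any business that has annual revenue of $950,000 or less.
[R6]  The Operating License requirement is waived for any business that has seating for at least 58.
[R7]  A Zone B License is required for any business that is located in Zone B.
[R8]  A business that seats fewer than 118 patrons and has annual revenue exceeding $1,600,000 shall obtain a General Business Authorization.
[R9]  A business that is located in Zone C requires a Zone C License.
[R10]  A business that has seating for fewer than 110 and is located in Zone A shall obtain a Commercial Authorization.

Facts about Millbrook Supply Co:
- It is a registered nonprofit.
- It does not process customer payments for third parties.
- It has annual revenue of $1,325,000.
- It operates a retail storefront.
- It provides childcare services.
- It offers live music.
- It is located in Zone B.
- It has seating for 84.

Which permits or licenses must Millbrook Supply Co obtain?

[R1] operates a retail storefront; revenue $1,325,000 ≤ $2,700,000 → Operating License required.
[R2] revenue $1,325,000 < $2,125,000; is located in Zone B (not: is located in Zone A) → Small Business License not required.
[R3] is a registered nonprofit → exempt from Operating License.
[R4] revenue $1,325,000 > $1,125,000; provides childcare services; seating 84 ≤ 98 → High-Revenue Certificate not required.
[R5] revenue $1,325,000 > $950,000 → Commercial Certificate not required.
[R6] seating 84 ≥ 58 → exempt from Operating License.
[R7] is located in Zone B → Zone B License required.
[R8] seating 84 < 118; revenue $1,325,000 ≤ $1,600,000 → General Business Authorization not required.
[R9] is located in Zone B (not: is located in Zone C) → Zone C License not required.
[R10] seating 84 < 110; is located in Zone B (not: is located in Zone A) → Commercial Authorization not required.

Zone B License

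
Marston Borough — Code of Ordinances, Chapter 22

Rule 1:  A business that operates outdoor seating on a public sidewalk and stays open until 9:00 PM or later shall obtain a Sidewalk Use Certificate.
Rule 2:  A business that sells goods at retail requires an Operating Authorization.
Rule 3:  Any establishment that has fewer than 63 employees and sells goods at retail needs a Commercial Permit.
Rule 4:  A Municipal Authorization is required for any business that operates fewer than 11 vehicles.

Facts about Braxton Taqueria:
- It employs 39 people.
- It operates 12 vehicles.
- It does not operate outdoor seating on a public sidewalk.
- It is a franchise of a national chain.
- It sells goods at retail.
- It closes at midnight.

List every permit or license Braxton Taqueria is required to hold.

Rule 1: does not operate outdoor seating on a public sidewalk; closes midnight, after 9:00 PM → Sidewalk Use Certificate not required.
Rule 2: sells goods at retail → Operating Authorization required.
Rule 3: employees 39 < 63; sells goods at retail → Commercial Permit required.
Rule 4: vehicles 12 ≥ 11 → Municipal Authorization not required.

Commercial Permit, Operating Authorization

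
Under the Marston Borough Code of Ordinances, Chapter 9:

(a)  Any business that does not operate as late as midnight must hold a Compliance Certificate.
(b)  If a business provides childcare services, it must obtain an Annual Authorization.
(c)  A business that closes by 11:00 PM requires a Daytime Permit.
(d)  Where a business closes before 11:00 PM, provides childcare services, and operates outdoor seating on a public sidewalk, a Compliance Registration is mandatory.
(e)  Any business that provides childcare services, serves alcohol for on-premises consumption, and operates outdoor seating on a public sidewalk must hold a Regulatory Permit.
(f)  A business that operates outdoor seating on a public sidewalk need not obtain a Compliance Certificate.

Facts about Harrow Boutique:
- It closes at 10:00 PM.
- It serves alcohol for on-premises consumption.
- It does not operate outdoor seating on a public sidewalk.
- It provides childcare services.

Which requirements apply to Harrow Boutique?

(a) closes 10:00 PM, at/before midnight → Compliance Certificate required.
(b) provides childcare services → Annual Authorization required.
(c) closes 10:00 PM, at/before 11:00 PM → Daytime Permit required.
(d) closes 10:00 PM, at/before 11:00 PM; provides childcare services; does not operate outdoor seating on a public sidewalk → Compliance Registration not required.
(e) provides childcare services; serves alcohol for on-premises consumption; does not operate outdoor seating on a public sidewalk → Regulatory Permit not required.
(f) does not operate outdoor seating on a public sidewalk → Compliance Certificate exemption does not apply.

Annual Authorization, Compliance Certificate, Daytime Permit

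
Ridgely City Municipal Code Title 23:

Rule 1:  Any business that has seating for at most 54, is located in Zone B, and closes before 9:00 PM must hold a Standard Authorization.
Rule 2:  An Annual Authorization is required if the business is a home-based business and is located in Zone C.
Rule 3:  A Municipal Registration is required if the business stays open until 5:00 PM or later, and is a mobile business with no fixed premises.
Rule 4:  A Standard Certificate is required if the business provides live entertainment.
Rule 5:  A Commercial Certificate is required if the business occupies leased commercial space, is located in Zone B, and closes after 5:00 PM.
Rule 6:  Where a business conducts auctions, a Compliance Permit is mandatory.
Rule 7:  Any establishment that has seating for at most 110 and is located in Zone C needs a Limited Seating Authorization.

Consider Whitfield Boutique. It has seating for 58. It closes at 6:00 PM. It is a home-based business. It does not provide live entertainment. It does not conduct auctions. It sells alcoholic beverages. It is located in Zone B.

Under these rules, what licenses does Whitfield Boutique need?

None

Rule 1: seating 58 > 54; is located in Zone B; closes 6:00 PM, at/before 9:00 PM → Standard Authorization not required.
Rule 2: is a home-based business; is located in Zone B (not: is located in Zone C) → Annual Authorization not required.
Rule 3: closes 6:00 PM, after 5:00 PM; is a home-based business (not: is a mobile business with no fixed premises) → Municipal Registration not required.
Rule 4: does not provide live entertainment → Standard Certificate not required.
Rule 5: is a home-based business (not: occupies leased commercial space); is located in Zone B; closes 6:00 PM, after 5:00 PM → Commercial Certificate not required.
Rule 6: does not conduct auctions → Compliance Permit not required.
Rule 7: seating 58 ≤ 110; is located in Zone B (not: is located in Zone C) → Limited Seating Authorization not required.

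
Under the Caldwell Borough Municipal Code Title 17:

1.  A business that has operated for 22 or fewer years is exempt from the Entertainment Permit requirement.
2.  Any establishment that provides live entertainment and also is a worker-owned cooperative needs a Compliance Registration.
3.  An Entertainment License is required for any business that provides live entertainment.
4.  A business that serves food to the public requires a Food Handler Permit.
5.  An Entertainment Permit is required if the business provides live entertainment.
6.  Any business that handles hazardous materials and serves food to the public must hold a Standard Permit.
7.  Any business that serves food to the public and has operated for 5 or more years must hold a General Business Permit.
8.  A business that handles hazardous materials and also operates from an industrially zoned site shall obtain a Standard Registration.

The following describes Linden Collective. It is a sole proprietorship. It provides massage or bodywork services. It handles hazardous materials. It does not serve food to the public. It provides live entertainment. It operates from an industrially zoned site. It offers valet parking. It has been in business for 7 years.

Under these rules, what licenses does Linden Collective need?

1. years in business 7 ≤ 22 → exempt from Entertainment Permit.
2. provides live entertainment; is a sole proprietorship (not: is a worker-owned cooperative) → Compliance Registration not required.
3. provides live entertainment → Entertainment License required.
4. does not serve food to the public → Food Handler Permit not required.
5. provides live entertainment → Entertainment Permit required.
6. handles hazardous materials; does not serve food to the public → Standard Permit not required.
7. does not serve food to the public; years in business 7 ≥ 5 → General Business Permit not required.
8. handles hazardous materials; operates from an industrially zoned site → Standard Registration required.

Entertainment License, Standard Registration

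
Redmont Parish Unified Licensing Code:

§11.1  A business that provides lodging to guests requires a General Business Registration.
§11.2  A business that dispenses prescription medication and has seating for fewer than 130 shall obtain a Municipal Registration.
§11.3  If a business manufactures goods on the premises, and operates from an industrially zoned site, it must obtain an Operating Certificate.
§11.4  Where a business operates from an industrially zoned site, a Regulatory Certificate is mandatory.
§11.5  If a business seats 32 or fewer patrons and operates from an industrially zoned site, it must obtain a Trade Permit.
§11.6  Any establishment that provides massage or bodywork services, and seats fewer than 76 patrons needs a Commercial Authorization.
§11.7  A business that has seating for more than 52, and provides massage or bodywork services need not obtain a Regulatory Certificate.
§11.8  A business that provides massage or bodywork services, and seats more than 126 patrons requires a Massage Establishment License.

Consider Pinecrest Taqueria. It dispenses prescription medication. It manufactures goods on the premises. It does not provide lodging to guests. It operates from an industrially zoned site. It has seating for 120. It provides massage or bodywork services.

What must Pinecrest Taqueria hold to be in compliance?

Municipal Registration, Operating Certificate

§11.1 does not provide lodging to guests → General Business Registration not required.
§11.2 dispenses prescription medication; seating 120 < 130 → Municipal Registration required.
§11.3 manufactures goods on the premises; operates from an industrially zoned site → Operating Certificate required.
§11.4 operates from an industrially zoned site → Regulatory Certificate required.
§11.5 seating 120 > 32; operates from an industrially zoned site → Trade Permit not required.
§11.6 provides massage or bodywork services; seating 120 ≥ 76 → Commercial Authorization not required.
§11.7 seating 120 > 52; provides massage or bodywork services → exempt from Regulatory Certificate.
§11.8 provides massage or bodywork services; seating 120 ≤ 126 → Massage Establishment License not required.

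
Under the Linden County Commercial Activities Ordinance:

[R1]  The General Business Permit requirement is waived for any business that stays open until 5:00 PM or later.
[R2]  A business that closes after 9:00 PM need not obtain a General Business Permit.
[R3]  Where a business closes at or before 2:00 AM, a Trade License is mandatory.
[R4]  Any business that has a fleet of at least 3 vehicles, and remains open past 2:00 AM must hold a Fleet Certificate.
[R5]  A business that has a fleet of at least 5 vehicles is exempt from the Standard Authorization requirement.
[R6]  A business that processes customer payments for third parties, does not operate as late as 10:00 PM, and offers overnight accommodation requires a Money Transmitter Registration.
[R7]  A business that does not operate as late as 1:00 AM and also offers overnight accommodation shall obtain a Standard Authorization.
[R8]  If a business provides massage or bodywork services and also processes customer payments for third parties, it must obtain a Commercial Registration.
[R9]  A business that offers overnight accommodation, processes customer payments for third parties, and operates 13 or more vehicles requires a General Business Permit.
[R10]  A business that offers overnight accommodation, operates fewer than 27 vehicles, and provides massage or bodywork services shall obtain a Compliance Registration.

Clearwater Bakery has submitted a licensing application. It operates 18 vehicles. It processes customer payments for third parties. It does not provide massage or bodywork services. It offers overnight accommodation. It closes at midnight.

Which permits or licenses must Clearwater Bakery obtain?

[R1] closes midnight, after 5:00 PM → exempt from General Business Permit.
[R2] closes midnight, after 9:00 PM → exempt from General Business Permit.
[R3] closes midnight, at/before 2:00 AM → Trade License required.
[R4] vehicles 18 ≥ 3; closes midnight, at/before 2:00 AM → Fleet Certificate not required.
[R5] vehicles 18 ≥ 5 → exempt from Standard Authorization.
[R6] processes customer payments for third parties; closes midnight, after 10:00 PM; offers overnight accommodation → Money Transmitter Registration not required.
[R7] closes midnight, at/before 1:00 AM; offers overnight accommodation → Standard Authorization required.
[R8] does not provide massage or bodywork services; processes customer payments for third parties → Commercial Registration not required.
[R9] offers overnight accommodation; processes customer payments for third parties; vehicles 18 ≥ 13 → General Business Permit required.
[R10] offers overnight accommodation; vehicles 18 < 27; does not provide massage or bodywork services → Compliance Registration not required.

Trade License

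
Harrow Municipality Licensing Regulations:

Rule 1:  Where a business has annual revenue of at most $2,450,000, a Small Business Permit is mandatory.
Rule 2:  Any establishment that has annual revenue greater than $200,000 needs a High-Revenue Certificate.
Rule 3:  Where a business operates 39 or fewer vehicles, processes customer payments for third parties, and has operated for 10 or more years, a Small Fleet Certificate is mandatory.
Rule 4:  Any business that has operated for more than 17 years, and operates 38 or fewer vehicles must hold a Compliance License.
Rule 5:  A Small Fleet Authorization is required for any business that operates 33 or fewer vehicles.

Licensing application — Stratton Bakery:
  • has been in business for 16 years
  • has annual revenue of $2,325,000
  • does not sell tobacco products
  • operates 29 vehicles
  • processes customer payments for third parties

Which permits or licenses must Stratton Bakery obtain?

Rule 1: revenue $2,325,000 ≤ $2,450,000 → Small Business Permit required.
Rule 2: revenue $2,325,000 > $200,000 → High-Revenue Certificate required.
Rule 3: vehicles 29 ≤ 39; processes customer payments for third parties; years in business 16 ≥ 10 → Small Fleet Certificate required.
Rule 4: years in business 16 ≤ 17; vehicles 29 ≤ 38 → Compliance License not required.
Rule 5: vehicles 29 ≤ 33 → Small Fleet Authorization required.

High-Revenue Certificate, Small Business Permit, Small Fleet Authorization, Small Fleet Certificate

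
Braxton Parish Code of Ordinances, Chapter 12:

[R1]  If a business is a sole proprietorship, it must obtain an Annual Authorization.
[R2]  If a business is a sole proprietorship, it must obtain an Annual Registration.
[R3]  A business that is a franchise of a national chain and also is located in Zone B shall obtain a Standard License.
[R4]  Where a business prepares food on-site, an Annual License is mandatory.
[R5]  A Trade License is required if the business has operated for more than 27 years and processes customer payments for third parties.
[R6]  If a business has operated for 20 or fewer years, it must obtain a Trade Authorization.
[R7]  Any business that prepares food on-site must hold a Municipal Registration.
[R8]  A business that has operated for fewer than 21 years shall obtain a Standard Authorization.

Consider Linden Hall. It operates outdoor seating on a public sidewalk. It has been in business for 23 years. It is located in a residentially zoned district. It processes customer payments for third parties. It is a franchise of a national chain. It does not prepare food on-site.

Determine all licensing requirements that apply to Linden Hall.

[R1] is a franchise of a national chain (not: is a sole proprietorship) → Annual Authorization not required.
[R2] is a franchise of a national chain (not: is a sole proprietorship) → Annual Registration not required.
[R3] is a franchise of a national chain; is located in a residentially zoned district (not: is located in Zone B) → Standard License not required.
[R4] does not prepare food on-site → Annual License not required.
[R5] years in business 23 ≤ 27; processes customer payments for third parties → Trade License not required.
[R6] years in business 23 > 20 → Trade Authorization not required.
[R7] does not prepare food on-site → Municipal Registration not required.
[R8] years in business 23 ≥ 21 → Standard Authorization not required.

None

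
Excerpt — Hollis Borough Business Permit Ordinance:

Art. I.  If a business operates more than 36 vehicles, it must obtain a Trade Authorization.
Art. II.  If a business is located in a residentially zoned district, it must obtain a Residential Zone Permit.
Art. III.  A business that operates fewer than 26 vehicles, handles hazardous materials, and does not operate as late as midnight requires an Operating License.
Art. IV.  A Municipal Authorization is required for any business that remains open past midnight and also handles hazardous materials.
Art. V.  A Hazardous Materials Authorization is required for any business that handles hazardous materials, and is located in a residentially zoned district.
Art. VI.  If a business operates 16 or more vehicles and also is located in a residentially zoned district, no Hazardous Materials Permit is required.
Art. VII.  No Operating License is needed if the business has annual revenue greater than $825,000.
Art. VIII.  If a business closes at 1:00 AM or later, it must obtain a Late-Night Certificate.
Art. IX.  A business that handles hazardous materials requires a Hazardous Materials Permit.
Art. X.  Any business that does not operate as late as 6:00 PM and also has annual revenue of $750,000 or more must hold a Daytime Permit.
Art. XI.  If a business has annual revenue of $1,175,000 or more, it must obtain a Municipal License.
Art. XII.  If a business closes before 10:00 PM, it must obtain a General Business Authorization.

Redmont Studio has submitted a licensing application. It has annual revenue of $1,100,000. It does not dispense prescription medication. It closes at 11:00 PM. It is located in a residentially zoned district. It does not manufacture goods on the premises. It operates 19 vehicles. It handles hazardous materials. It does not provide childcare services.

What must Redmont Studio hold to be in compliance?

Hazardous Materials Authorization, Residential Zone Permit

Art. I. vehicles 19 ≤ 36 → Trade Authorization not required.
Art. II. is located in a residentially zoned district → Residential Zone Permit required.
Art. III. vehicles 19 < 26; handles hazardous materials; closes 11:00 PM, at/before midnight → Operating License required.
Art. IV. closes 11:00 PM, at/before midnight; handles hazardous materials → Municipal Authorization not required.
Art. V. handles hazardous materials; is located in a residentially zoned district → Hazardous Materials Authorization required.
Art. VI. vehicles 19 ≥ 16; is located in a residentially zoned district → exempt from Hazardous Materials Permit.
Art. VII. revenue $1,100,000 > $825,000 → exempt from Operating License.
Art. VIII. closes 11:00 PM, at/before 1:00 AM → Late-Night Certificate not required.
Art. IX. handles hazardous materials → Hazardous Materials Permit required.
Art. X. closes 11:00 PM, after 6:00 PM; revenue $1,100,000 ≥ $750,000 → Daytime Permit not required.
Art. XI. revenue $1,100,000 < $1,175,000 → Municipal License not required.
Art. XII. closes 11:00 PM, after 10:00 PM → General Business Authorization not required.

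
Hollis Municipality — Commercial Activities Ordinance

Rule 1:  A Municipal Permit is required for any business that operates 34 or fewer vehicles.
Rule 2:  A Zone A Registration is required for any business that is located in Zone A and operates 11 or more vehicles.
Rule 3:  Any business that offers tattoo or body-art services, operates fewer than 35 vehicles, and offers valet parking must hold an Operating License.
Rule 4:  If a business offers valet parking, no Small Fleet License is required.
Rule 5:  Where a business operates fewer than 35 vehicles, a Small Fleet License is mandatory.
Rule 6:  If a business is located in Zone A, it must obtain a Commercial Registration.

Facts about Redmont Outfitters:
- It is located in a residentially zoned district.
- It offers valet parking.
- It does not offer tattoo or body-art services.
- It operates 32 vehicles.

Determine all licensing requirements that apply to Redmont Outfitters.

Municipal Permit

Rule 1: vehicles 32 ≤ 34 → Municipal Permit required.
Rule 2: is located in a residentially zoned district (not: is located in Zone A); vehicles 32 ≥ 11 → Zone A Registration not required.
Rule 3: does not offer tattoo or body-art services; vehicles 32 < 35; offers valet parking → Operating License not required.
Rule 4: offers valet parking → exempt from Small Fleet License.
Rule 5: vehicles 32 < 35 → Small Fleet License required.
Rule 6: is located in a residentially zoned district (not: is located in Zone A) → Commercial Registration not required.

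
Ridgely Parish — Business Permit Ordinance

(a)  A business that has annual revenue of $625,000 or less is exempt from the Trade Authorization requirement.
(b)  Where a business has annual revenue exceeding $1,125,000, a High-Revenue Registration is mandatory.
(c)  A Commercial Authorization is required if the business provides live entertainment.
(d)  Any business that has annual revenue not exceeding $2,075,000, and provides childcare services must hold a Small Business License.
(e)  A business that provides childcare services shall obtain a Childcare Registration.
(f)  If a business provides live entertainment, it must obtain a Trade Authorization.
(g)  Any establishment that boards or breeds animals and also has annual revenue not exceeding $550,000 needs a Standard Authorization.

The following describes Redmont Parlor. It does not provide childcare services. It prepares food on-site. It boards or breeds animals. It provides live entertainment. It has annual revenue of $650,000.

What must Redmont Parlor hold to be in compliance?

Commercial Authorization, Trade Authorization

(a) revenue $650,000 > $625,000 → Trade Authorization exemption does not apply.
(b) revenue $650,000 ≤ $1,125,000 → High-Revenue Registration not required.
(c) provides live entertainment → Commercial Authorization required.
(d) revenue $650,000 ≤ $2,075,000; does not provide childcare services → Small Business License not required.
(e) does not provide childcare services → Childcare Registration not required.
(f) provides live entertainment → Trade Authorization required.
(g) boards or breeds animals; revenue $650,000 > $550,000 → Standard Authorization not required.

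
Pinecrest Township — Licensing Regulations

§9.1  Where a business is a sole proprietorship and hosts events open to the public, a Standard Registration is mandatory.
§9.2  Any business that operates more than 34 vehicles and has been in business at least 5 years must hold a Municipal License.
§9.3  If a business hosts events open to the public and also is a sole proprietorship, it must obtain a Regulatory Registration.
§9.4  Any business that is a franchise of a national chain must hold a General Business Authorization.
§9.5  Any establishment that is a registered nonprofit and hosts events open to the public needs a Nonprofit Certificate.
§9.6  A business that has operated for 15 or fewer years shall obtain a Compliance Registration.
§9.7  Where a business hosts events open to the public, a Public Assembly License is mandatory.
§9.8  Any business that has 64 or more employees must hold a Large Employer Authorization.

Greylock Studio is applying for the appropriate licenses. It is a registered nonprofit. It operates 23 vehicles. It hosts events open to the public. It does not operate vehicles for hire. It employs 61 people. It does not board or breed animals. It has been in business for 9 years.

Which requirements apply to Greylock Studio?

Compliance Registration, Nonprofit Certificate, Public Assembly License

§9.1 is a registered nonprofit (not: is a sole proprietorship); hosts events open to the public → Standard Registration not required.
§9.2 vehicles 23 ≤ 34; years in business 9 ≥ 5 → Municipal License not required.
§9.3 hosts events open to the public; is a registered nonprofit (not: is a sole proprietorship) → Regulatory Registration not required.
§9.4 is a registered nonprofit (not: is a franchise of a national chain) → General Business Authorization not required.
§9.5 is a registered nonprofit; hosts events open to the public → Nonprofit Certificate required.
§9.6 years in business 9 ≤ 15 → Compliance Registration required.
§9.7 hosts events open to the public → Public Assembly License required.
§9.8 employees 61 < 64 → Large Employer Authorization not required.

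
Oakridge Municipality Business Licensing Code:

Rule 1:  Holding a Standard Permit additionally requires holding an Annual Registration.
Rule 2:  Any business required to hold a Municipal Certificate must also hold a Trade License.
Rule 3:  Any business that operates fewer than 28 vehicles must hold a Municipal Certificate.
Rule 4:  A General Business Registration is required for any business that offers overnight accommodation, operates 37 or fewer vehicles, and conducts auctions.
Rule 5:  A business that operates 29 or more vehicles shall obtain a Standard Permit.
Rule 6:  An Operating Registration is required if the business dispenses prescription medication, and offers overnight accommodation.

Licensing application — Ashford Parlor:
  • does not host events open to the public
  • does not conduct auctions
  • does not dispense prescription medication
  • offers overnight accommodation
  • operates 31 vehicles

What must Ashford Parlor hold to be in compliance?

Rule 1: Standard Permit is required → Annual Registration also required.
Rule 2: Municipal Certificate is not required → no effect.
Rule 3: vehicles 31 ≥ 28 → Municipal Certificate not required.
Rule 4: offers overnight accommodation; vehicles 31 ≤ 37; does not conduct auctions → General Business Registration not required.
Rule 5: vehicles 31 ≥ 29 → Standard Permit required.
Rule 6: does not dispense prescription medication; offers overnight accommodation → Operating Registration not required.

Annual Registration, Standard Permit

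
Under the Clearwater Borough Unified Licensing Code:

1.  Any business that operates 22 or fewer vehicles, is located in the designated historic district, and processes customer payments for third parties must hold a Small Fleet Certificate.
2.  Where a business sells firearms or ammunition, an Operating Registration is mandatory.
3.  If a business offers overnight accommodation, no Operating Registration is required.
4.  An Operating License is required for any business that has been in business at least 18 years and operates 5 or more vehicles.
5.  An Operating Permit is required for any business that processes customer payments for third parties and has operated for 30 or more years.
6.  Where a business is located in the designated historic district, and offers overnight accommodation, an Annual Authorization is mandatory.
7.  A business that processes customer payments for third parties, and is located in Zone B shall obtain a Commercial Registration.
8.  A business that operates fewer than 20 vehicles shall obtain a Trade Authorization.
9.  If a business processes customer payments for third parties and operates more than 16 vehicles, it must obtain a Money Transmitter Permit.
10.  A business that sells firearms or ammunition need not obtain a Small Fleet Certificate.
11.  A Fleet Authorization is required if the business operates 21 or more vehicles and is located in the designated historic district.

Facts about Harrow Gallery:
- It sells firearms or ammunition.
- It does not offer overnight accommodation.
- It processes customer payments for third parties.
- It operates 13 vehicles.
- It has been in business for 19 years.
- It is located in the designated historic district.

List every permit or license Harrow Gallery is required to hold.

1. vehicles 13 ≤ 22; is located in the designated historic district; processes customer payments for third parties → Small Fleet Certificate required.
2. sells firearms or ammunition → Operating Registration required.
3. does not offer overnight accommodation → Operating Registration exemption does not apply.
4. years in business 19 ≥ 18; vehicles 13 ≥ 5 → Operating License required.
5. processes customer payments for third parties; years in business 19 < 30 → Operating Permit not required.
6. is located in the designated historic district; does not offer overnight accommodation → Annual Authorization not required.
7. processes customer payments for third parties; is located in the designated historic district (not: is located in Zone B) → Commercial Registration not required.
8. vehicles 13 < 20 → Trade Authorization required.
9. processes customer payments for third parties; vehicles 13 ≤ 16 → Money Transmitter Permit not required.
10. sells firearms or ammunition → exempt from Small Fleet Certificate.
11. vehicles 13 < 21; is located in the designated historic district → Fleet Authorization not required.

Operating License, Operating Registration, Trade Authorization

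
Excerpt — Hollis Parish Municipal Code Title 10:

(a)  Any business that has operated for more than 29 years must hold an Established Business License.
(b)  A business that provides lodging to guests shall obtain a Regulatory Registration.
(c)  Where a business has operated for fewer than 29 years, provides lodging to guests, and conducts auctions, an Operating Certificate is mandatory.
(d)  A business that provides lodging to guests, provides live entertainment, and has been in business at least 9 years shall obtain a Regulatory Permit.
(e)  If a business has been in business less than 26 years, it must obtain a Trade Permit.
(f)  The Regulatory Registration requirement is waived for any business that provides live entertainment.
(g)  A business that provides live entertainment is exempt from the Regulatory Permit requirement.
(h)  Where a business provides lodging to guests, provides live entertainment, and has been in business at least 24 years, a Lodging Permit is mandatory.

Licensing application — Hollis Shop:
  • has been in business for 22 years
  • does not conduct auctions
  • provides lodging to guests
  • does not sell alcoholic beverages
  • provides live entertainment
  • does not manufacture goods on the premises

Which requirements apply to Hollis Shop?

(a) years in business 22 ≤ 29 → Established Business License not required.
(b) provides lodging to guests → Regulatory Registration required.
(c) years in business 22 < 29; provides lodging to guests; does not conduct auctions → Operating Certificate not required.
(d) provides lodging to guests; provides live entertainment; years in business 22 ≥ 9 → Regulatory Permit required.
(e) years in business 22 < 26 → Trade Permit required.
(f) provides live entertainment → exempt from Regulatory Registration.
(g) provides live entertainment → exempt from Regulatory Permit.
(h) provides lodging to guests; provides live entertainment; years in business 22 < 24 → Lodging Permit not required.

Trade Permit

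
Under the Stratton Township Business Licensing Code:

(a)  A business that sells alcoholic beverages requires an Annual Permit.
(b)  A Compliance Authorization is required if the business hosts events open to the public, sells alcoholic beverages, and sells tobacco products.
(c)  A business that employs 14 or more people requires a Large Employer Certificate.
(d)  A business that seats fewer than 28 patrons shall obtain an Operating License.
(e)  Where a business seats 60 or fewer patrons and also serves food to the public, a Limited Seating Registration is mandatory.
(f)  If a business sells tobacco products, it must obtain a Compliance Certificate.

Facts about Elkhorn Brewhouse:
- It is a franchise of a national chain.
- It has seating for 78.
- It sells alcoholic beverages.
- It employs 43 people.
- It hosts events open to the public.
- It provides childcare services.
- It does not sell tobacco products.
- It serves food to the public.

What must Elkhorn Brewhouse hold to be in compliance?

(a) sells alcoholic beverages → Annual Permit required.
(b) hosts events open to the public; sells alcoholic beverages; does not sell tobacco products → Compliance Authorization not required.
(c) employees 43 ≥ 14 → Large Employer Certificate required.
(d) seating 78 ≥ 28 → Operating License not required.
(e) seating 78 > 60; serves food to the public → Limited Seating Registration not required.
(f) does not sell tobacco products → Compliance Certificate not required.

Annual Permit, Large Employer Certificate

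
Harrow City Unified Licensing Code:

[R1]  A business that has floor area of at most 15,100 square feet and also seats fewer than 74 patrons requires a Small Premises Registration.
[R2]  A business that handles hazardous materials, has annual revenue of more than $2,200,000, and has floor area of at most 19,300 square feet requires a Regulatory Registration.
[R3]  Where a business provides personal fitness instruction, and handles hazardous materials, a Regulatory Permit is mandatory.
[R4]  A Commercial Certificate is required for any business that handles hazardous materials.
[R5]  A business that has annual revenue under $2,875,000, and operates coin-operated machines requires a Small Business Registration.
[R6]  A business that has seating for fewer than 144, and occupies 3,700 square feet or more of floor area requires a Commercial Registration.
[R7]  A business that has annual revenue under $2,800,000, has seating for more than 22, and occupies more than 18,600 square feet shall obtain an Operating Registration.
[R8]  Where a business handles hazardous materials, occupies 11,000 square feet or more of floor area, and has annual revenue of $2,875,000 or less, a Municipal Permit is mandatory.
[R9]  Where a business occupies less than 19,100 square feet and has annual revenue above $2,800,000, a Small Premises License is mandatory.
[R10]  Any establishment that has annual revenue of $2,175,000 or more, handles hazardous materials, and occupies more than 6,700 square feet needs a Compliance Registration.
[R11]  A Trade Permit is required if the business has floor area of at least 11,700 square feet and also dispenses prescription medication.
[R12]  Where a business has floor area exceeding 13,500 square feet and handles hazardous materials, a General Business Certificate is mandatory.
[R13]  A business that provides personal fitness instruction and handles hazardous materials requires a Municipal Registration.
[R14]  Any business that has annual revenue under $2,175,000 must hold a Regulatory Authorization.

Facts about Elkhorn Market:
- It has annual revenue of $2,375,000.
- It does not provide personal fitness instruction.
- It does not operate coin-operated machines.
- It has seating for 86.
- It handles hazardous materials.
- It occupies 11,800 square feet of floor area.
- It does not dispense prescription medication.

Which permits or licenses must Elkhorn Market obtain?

[R1] floor area 11,800 square feet ≤ 15,100 square feet; seating 86 ≥ 74 → Small Premises Registration not required.
[R2] handles hazardous materials; revenue $2,375,000 > $2,200,000; floor area 11,800 square feet ≤ 19,300 square feet → Regulatory Registration required.
[R3] does not provide personal fitness instruction; handles hazardous materials → Regulatory Permit not required.
[R4] handles hazardous materials → Commercial Certificate required.
[R5] revenue $2,375,000 < $2,875,000; does not operate coin-operated machines → Small Business Registration not required.
[R6] seating 86 < 144; floor area 11,800 square feet ≥ 3,700 square feet → Commercial Registration required.
[R7] revenue $2,375,000 < $2,800,000; seating 86 > 22; floor area 11,800 square feet ≤ 18,600 square feet → Operating Registration not required.
[R8] handles hazardous materials; floor area 11,800 square feet ≥ 11,000 square feet; revenue $2,375,000 ≤ $2,875,000 → Municipal Permit required.
[R9] floor area 11,800 square feet < 19,100 square feet; revenue $2,375,000 ≤ $2,800,000 → Small Premises License not required.
[R10] revenue $2,375,000 ≥ $2,175,000; handles hazardous materials; floor area 11,800 square feet > 6,700 square feet → Compliance Registration required.
[R11] floor area 11,800 square feet ≥ 11,700 square feet; does not dispense prescription medication → Trade Permit not required.
[R12] floor area 11,800 square feet ≤ 13,500 square feet; handles hazardous materials → General Business Certificate not required.
[R13] does not provide personal fitness instruction; handles hazardous materials → Municipal Registration not required.
[R14] revenue $2,375,000 ≥ $2,175,000 → Regulatory Authorization not required.

Commercial Certificate, Commercial Registration, Compliance Registration, Municipal Permit, Regulatory Registration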